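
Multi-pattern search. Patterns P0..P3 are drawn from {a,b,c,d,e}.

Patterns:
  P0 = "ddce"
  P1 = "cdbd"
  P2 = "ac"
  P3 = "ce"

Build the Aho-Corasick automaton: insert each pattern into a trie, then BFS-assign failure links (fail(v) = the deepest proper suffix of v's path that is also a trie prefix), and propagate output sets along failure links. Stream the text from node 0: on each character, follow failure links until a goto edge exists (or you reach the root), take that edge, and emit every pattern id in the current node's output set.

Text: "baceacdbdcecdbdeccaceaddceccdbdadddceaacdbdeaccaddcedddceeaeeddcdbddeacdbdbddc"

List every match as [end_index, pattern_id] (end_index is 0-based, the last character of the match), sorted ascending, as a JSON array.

Build:
Trie (insert patterns):
  n0 'ε': a→9 c→5 d→1
  n1 'd': d→2
  n2 'dd': c→3
  n3 'ddc': e→4
  n4 'ddce': ·  ←P0
  n5 'c': d→6 e→11
  n6 'cd': b→7
  n7 'cdb': d→8
  n8 'cdbd': ·  ←P1
  n9 'a': c→10
  n10 'ac': ·  ←P2
  n11 'ce': ·  ←P3

Failure links (BFS by depth):
  fail(1) 'd': from fail(0)=0 chase 'd': 0 ⇒ 0;  out=∅∪out(0)=∅
  fail(5) 'c': from fail(0)=0 chase 'c': 0 ⇒ 0;  out=∅∪out(0)=∅
  fail(9) 'a': from fail(0)=0 chase 'a': 0 ⇒ 0;  out=∅∪out(0)=∅
  fail(2) 'dd': from fail(1)=0 chase 'd': 0 ⇒ 1;  out=∅∪out(1)=∅
  fail(6) 'cd': from fail(5)=0 chase 'd': 0 ⇒ 1;  out=∅∪out(1)=∅
  fail(10) 'ac': from fail(9)=0 chase 'c': 0 ⇒ 5;  out={2}∪out(5)={2}
  fail(11) 'ce': from fail(5)=0 chase 'e': 0 ⇒ 0;  out={3}∪out(0)={3}
  fail(3) 'ddc': from fail(2)=1 chase 'c': 1→0 ⇒ 5;  out=∅∪out(5)=∅
  fail(7) 'cdb': from fail(6)=1 chase 'b': 1→0 ⇒ 0;  out=∅∪out(0)=∅
  fail(4) 'ddce': from fail(3)=5 chase 'e': 5 ⇒ 11;  out={0}∪out(11)={0,3}
  fail(8) 'cdbd': from fail(7)=0 chase 'd': 0 ⇒ 1;  out={1}∪out(1)={1}

Scan:
i=0 'b': node 0→0
i=1 'a': node 0→9
i=2 'c': node 9→10  ** P2@[1:2]
i=3 'e': node 10→11 (fail-walked)  ** P3@[2:3]
i=4 'a': node 11→9 (fail-walked)
i=5 'c': node 9→10  ** P2@[4:5]
i=6 'd': node 10→6 (fail-walked)
i=7 'b': node 6→7
i=8 'd': node 7→8  ** P1@[5:8]
i=9 'c': node 8→5 (fail-walked)
i=10 'e': node 5→11  ** P3@[9:10]
i=11 'c': node 11→5 (fail-walked)
i=12 'd': node 5→6
i=13 'b': node 6→7
i=14 'd': node 7→8  ** P1@[11:14]
i=15 'e': node 8→0 (fail-walked)
i=16 'c': node 0→5
i=17 'c': node 5→5 (fail-walked)
i=18 'a': node 5→9 (fail-walked)
i=19 'c': node 9→10  ** P2@[18:19]
i=20 'e': node 10→11 (fail-walked)  ** P3@[19:20]
i=21 'a': node 11→9 (fail-walked)
i=22 'd': node 9→1 (fail-walked)
i=23 'd': node 1→2
i=24 'c': node 2→3
i=25 'e': node 3→4  ** P0@[22:25],P3@[24:25]
i=26 'c': node 4→5 (fail-walked)
i=27 'c': node 5→5 (fail-walked)
i=28 'd': node 5→6
i=29 'b': node 6→7
i=30 'd': node 7→8  ** P1@[27:30]
i=31 'a': node 8→9 (fail-walked)
i=32 'd': node 9→1 (fail-walked)
i=33 'd': node 1→2
i=34 'd': node 2→2 (fail-walked)
i=35 'c': node 2→3
i=36 'e': node 3→4  ** P0@[33:36],P3@[35:36]
i=37 'a': node 4→9 (fail-walked)
i=38 'a': node 9→9 (fail-walked)
i=39 'c': node 9→10  ** P2@[38:39]
i=40 'd': node 10→6 (fail-walked)
i=41 'b': node 6→7
i=42 'd': node 7→8  ** P1@[39:42]
i=43 'e': node 8→0 (fail-walked)
i=44 'a': node 0→9
i=45 'c': node 9→10  ** P2@[44:45]
i=46 'c': node 10→5 (fail-walked)
i=47 'a': node 5→9 (fail-walked)
i=48 'd': node 9→1 (fail-walked)
i=49 'd': node 1→2
i=50 'c': node 2→3
i=51 'e': node 3→4  ** P0@[48:51],P3@[50:51]
i=52 'd': node 4→1 (fail-walked)
i=53 'd': node 1→2
i=54 'd': node 2→2 (fail-walked)
i=55 'c': node 2→3
i=56 'e': node 3→4  ** P0@[53:56],P3@[55:56]
i=57 'e': node 4→0 (fail-walked)
i=58 'a': node 0→9
i=59 'e': node 9→0 (fail-walked)
i=60 'e': node 0→0
i=61 'd': node 0→1
i=62 'd': node 1→2
i=63 'c': node 2→3
i=64 'd': node 3→6 (fail-walked)
i=65 'b': node 6→7
i=66 'd': node 7→8  ** P1@[63:66]
i=67 'd': node 8→2 (fail-walked)
i=68 'e': node 2→0 (fail-walked)
i=69 'a': node 0→9
i=70 'c': node 9→10  ** P2@[69:70]
i=71 'd': node 10→6 (fail-walked)
i=72 'b': node 6→7
i=73 'd': node 7→8  ** P1@[70:73]
i=74 'b': node 8→0 (fail-walked)
i=75 'd': node 0→1
i=76 'd': node 1→2
i=77 'c': node 2→3

Matches: [[2,2],[3,3],[5,2],[8,1],[10,3],[14,1],[19,2],[20,3],[25,0],[25,3],[30,1],[36,0],[36,3],[39,2],[42,1],[45,2],[51,0],[51,3],[56,0],[56,3],[66,1],[70,2],[73,1]]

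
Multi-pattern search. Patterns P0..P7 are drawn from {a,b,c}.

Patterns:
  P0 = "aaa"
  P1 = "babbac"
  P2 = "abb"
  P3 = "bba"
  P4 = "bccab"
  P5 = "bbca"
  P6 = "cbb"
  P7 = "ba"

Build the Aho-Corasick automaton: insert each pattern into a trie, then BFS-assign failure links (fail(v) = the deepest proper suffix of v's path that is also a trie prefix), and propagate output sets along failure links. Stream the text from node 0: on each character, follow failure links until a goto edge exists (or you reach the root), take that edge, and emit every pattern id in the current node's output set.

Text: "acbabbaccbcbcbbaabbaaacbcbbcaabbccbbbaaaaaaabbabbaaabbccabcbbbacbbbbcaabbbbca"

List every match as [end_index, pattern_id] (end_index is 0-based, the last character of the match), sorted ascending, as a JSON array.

Build:
Trie nodes:
  n0 'ε': a→1 b→4 c→20
  n1 'a': a→2 b→10
  n2 'aa': a→3
  n3 'aaa': ·  ←P0
  n4 'b': a→5 b→12 c→14
  n5 'ba': b→6  ←P7
  n6 'bab': b→7
  n7 'babb': a→8
  n8 'babba': c→9
  n9 'babbac': ·  ←P1
  n10 'ab': b→11
  n11 'abb': ·  ←P2
  n12 'bb': a→13 c→18
  n13 'bba': ·  ←P3
  n14 'bc': c→15
  n15 'bcc': a→16
  n16 'bcca': b→17
  n17 'bccab': ·  ←P4
  n18 'bbc': a→19
  n19 'bbca': ·  ←P5
  n20 'c': b→21
  n21 'cb': b→22
  n22 'cbb': ·  ←P6

BFS fail/out derivation:
  fail(1) 'a': from fail(0)=0 chase 'a': 0 ⇒ 0;  out=∅∪out(0)=∅
  fail(4) 'b': from fail(0)=0 chase 'b': 0 ⇒ 0;  out=∅∪out(0)=∅
  fail(20) 'c': from fail(0)=0 chase 'c': 0 ⇒ 0;  out=∅∪out(0)=∅
  fail(2) 'aa': from fail(1)=0 chase 'a': 0 ⇒ 1;  out=∅∪out(1)=∅
  fail(5) 'ba': from fail(4)=0 chase 'a': 0 ⇒ 1;  out={7}∪out(1)={7}
  fail(10) 'ab': from fail(1)=0 chase 'b': 0 ⇒ 4;  out=∅∪out(4)=∅
  fail(12) 'bb': from fail(4)=0 chase 'b': 0 ⇒ 4;  out=∅∪out(4)=∅
  fail(14) 'bc': from fail(4)=0 chase 'c': 0 ⇒ 20;  out=∅∪out(20)=∅
  fail(21) 'cb': from fail(20)=0 chase 'b': 0 ⇒ 4;  out=∅∪out(4)=∅
  fail(3) 'aaa': from fail(2)=1 chase 'a': 1 ⇒ 2;  out={0}∪out(2)={0}
  fail(6) 'bab': from fail(5)=1 chase 'b': 1 ⇒ 10;  out=∅∪out(10)=∅
  fail(11) 'abb': from fail(10)=4 chase 'b': 4 ⇒ 12;  out={2}∪out(12)={2}
  fail(13) 'bba': from fail(12)=4 chase 'a': 4 ⇒ 5;  out={3}∪out(5)={3,7}
  fail(15) 'bcc': from fail(14)=20 chase 'c': 20→0 ⇒ 20;  out=∅∪out(20)=∅
  fail(18) 'bbc': from fail(12)=4 chase 'c': 4 ⇒ 14;  out=∅∪out(14)=∅
  fail(22) 'cbb': from fail(21)=4 chase 'b': 4 ⇒ 12;  out={6}∪out(12)={6}
  fail(7) 'babb': from fail(6)=10 chase 'b': 10 ⇒ 11;  out=∅∪out(11)={2}
  fail(16) 'bcca': from fail(15)=20 chase 'a': 20→0 ⇒ 1;  out=∅∪out(1)=∅
  fail(19) 'bbca': from fail(18)=14 chase 'a': 14→20→0 ⇒ 1;  out={5}∪out(1)={5}
  fail(8) 'babba': from fail(7)=11 chase 'a': 11→12 ⇒ 13;  out=∅∪out(13)={3,7}
  fail(17) 'bccab': from fail(16)=1 chase 'b': 1 ⇒ 10;  out={4}∪out(10)={4}
  fail(9) 'babbac': from fail(8)=13 chase 'c': 13→5→1→0 ⇒ 20;  out={1}∪out(20)={1}

Run:
i=0 'a': node 0→1
i=1 'c': node 1→20 ·f
i=2 'b': node 20→21
i=3 'a': node 21→5 ·f  ** P7@[2:3]
i=4 'b': node 5→6
i=5 'b': node 6→7  ** P2@[3:5]
i=6 'a': node 7→8  ** P3@[4:6],P7@[5:6]
i=7 'c': node 8→9  ** P1@[2:7]
i=8 'c': node 9→20 ·f
i=9 'b': node 20→21
i=10 'c': node 21→14 ·f
i=11 'b': node 14→21 ·f
i=12 'c': node 21→14 ·f
i=13 'b': node 14→21 ·f
i=14 'b': node 21→22  ** P6@[12:14]
i=15 'a': node 22→13 ·f  ** P3@[13:15],P7@[14:15]
i=16 'a': node 13→2 ·f
i=17 'b': node 2→10 ·f
i=18 'b': node 10→11  ** P2@[16:18]
i=19 'a': node 11→13 ·f  ** P3@[17:19],P7@[18:19]
i=20 'a': node 13→2 ·f
i=21 'a': node 2→3  ** P0@[19:21]
i=22 'c': node 3→20 ·f
i=23 'b': node 20→21
i=24 'c': node 21→14 ·f
i=25 'b': node 14→21 ·f
i=26 'b': node 21→22  ** P6@[24:26]
i=27 'c': node 22→18 ·f
i=28 'a': node 18→19  ** P5@[25:28]
i=29 'a': node 19→2 ·f
i=30 'b': node 2→10 ·f
i=31 'b': node 10→11  ** P2@[29:31]
i=32 'c': node 11→18 ·f
i=33 'c': node 18→15 ·f
i=34 'b': node 15→21 ·f
i=35 'b': node 21→22  ** P6@[33:35]
i=36 'b': node 22→12 ·f
i=37 'a': node 12→13  ** P3@[35:37],P7@[36:37]
i=38 'a': node 13→2 ·f
i=39 'a': node 2→3  ** P0@[37:39]
i=40 'a': node 3→3 ·f  ** P0@[38:40]
i=41 'a': node 3→3 ·f  ** P0@[39:41]
i=42 'a': node 3→3 ·f  ** P0@[40:42]
i=43 'a': node 3→3 ·f  ** P0@[41:43]
i=44 'b': node 3→10 ·f
i=45 'b': node 10→11  ** P2@[43:45]
i=46 'a': node 11→13 ·f  ** P3@[44:46],P7@[45:46]
i=47 'b': node 13→6 ·f
i=48 'b': node 6→7  ** P2@[46:48]
i=49 'a': node 7→8  ** P3@[47:49],P7@[48:49]
i=50 'a': node 8→2 ·f
i=51 'a': node 2→3  ** P0@[49:51]
i=52 'b': node 3→10 ·f
i=53 'b': node 10→11  ** P2@[51:53]
i=54 'c': node 11→18 ·f
i=55 'c': node 18→15 ·f
i=56 'a': node 15→16
i=57 'b': node 16→17  ** P4@[53:57]
i=58 'c': node 17→14 ·f
i=59 'b': node 14→21 ·f
i=60 'b': node 21→22  ** P6@[58:60]
i=61 'b': node 22→12 ·f
i=62 'a': node 12→13  ** P3@[60:62],P7@[61:62]
i=63 'c': node 13→20 ·f
i=64 'b': node 20→21
i=65 'b': node 21→22  ** P6@[63:65]
i=66 'b': node 22→12 ·f
i=67 'b': node 12→12 ·f
i=68 'c': node 12→18
i=69 'a': node 18→19  ** P5@[66:69]
i=70 'a': node 19→2 ·f
i=71 'b': node 2→10 ·f
i=72 'b': node 10→11  ** P2@[70:72]
i=73 'b': node 11→12 ·f
i=74 'b': node 12→12 ·f
i=75 'c': node 12→18
i=76 'a': node 18→19  ** P5@[73:76]

All matches (sorted): [[3,7],[5,2],[6,3],[6,7],[7,1],[14,6],[15,3],[15,7],[18,2],[19,3],[19,7],[21,0],[26,6],[28,5],[31,2],[35,6],[37,3],[37,7],[39,0],[40,0],[41,0],[42,0],[43,0],[45,2],[46,3],[46,7],[48,2],[49,3],[49,7],[51,0],[53,2],[57,4],[60,6],[62,3],[62,7],[65,6],[69,5],[72,2],[76,5]]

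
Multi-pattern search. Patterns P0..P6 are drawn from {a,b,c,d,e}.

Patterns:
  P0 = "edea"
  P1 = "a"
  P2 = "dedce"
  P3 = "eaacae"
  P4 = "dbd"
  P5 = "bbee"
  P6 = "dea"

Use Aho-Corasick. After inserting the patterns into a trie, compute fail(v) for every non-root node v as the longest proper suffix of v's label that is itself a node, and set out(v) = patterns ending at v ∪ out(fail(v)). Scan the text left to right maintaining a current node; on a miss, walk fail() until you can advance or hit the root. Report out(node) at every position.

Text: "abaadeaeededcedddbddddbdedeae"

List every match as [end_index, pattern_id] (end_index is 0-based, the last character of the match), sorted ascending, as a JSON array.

Build:
Trie nodes:
  0='ε' goto a→5 b→18 d→6 e→1
  1='e' goto a→11 d→2
  2='ed' goto e→3
  3='ede' goto a→4
  4='edea' goto ·  [P0 ends]
  5='a' goto ·  [P1 ends]
  6='d' goto b→16 e→7
  7='de' goto a→22 d→8
  8='ded' goto c→9
  9='dedc' goto e→10
  10='dedce' goto ·  [P2 ends]
  11='ea' goto a→12
  12='eaa' goto c→13
  13='eaac' goto a→14
  14='eaaca' goto e→15
  15='eaacae' goto ·  [P3 ends]
  16='db' goto d→17
  17='dbd' goto ·  [P4 ends]
  18='b' goto b→19
  19='bb' goto e→20
  20='bbe' goto e→21
  21='bbee' goto ·  [P5 ends]
  22='dea' goto ·  [P6 ends]

Failure links (BFS by depth):
  fail(1) 'e': from fail(0)=0 chase 'e': 0 ⇒ 0;  out=∅∪out(0)=∅
  fail(5) 'a': from fail(0)=0 chase 'a': 0 ⇒ 0;  out={1}∪out(0)={1}
  fail(6) 'd': from fail(0)=0 chase 'd': 0 ⇒ 0;  out=∅∪out(0)=∅
  fail(18) 'b': from fail(0)=0 chase 'b': 0 ⇒ 0;  out=∅∪out(0)=∅
  fail(2) 'ed': from fail(1)=0 chase 'd': 0 ⇒ 6;  out=∅∪out(6)=∅
  fail(7) 'de': from fail(6)=0 chase 'e': 0 ⇒ 1;  out=∅∪out(1)=∅
  fail(11) 'ea': from fail(1)=0 chase 'a': 0 ⇒ 5;  out=∅∪out(5)={1}
  fail(16) 'db': from fail(6)=0 chase 'b': 0 ⇒ 18;  out=∅∪out(18)=∅
  fail(19) 'bb': from fail(18)=0 chase 'b': 0 ⇒ 18;  out=∅∪out(18)=∅
  fail(3) 'ede': from fail(2)=6 chase 'e': 6 ⇒ 7;  out=∅∪out(7)=∅
  fail(8) 'ded': from fail(7)=1 chase 'd': 1 ⇒ 2;  out=∅∪out(2)=∅
  fail(12) 'eaa': from fail(11)=5 chase 'a': 5→0 ⇒ 5;  out=∅∪out(5)={1}
  fail(17) 'dbd': from fail(16)=18 chase 'd': 18→0 ⇒ 6;  out={4}∪out(6)={4}
  fail(20) 'bbe': from fail(19)=18 chase 'e': 18→0 ⇒ 1;  out=∅∪out(1)=∅
  fail(22) 'dea': from fail(7)=1 chase 'a': 1 ⇒ 11;  out={6}∪out(11)={1,6}
  fail(4) 'edea': from fail(3)=7 chase 'a': 7 ⇒ 22;  out={0}∪out(22)={0,1,6}
  fail(9) 'dedc': from fail(8)=2 chase 'c': 2→6→0 ⇒ 0;  out=∅∪out(0)=∅
  fail(13) 'eaac': from fail(12)=5 chase 'c': 5→0 ⇒ 0;  out=∅∪out(0)=∅
  fail(21) 'bbee': from fail(20)=1 chase 'e': 1→0 ⇒ 1;  out={5}∪out(1)={5}
  fail(10) 'dedce': from fail(9)=0 chase 'e': 0 ⇒ 1;  out={2}∪out(1)={2}
  fail(14) 'eaaca': from fail(13)=0 chase 'a': 0 ⇒ 5;  out=∅∪out(5)={1}
  fail(15) 'eaacae': from fail(14)=5 chase 'e': 5→0 ⇒ 1;  out={3}∪out(1)={3}

Run:
i=0 'a': node 0→5  → match P1@[0:0]
i=1 'b': node 5→18 ·f
i=2 'a': node 18→5 ·f  → match P1@[2:2]
i=3 'a': node 5→5 ·f  → match P1@[3:3]
i=4 'd': node 5→6 ·f
i=5 'e': node 6→7
i=6 'a': node 7→22  → match P1@[6:6],P6@[4:6]
i=7 'e': node 22→1 ·f
i=8 'e': node 1→1 ·f
i=9 'd': node 1→2
i=10 'e': node 2→3
i=11 'd': node 3→8 ·f
i=12 'c': node 8→9
i=13 'e': node 9→10  → match P2@[9:13]
i=14 'd': node 10→2 ·f
i=15 'd': node 2→6 ·f
i=16 'd': node 6→6 ·f
i=17 'b': node 6→16
i=18 'd': node 16→17  → match P4@[16:18]
i=19 'd': node 17→6 ·f
i=20 'd': node 6→6 ·f
i=21 'd': node 6→6 ·f
i=22 'b': node 6→16
i=23 'd': node 16→17  → match P4@[21:23]
i=24 'e': node 17→7 ·f
i=25 'd': node 7→8
i=26 'e': node 8→3 ·f
i=27 'a': node 3→4  → match P0@[24:27],P1@[27:27],P6@[25:27]
i=28 'e': node 4→1 ·f

Matches: [[0,1],[2,1],[3,1],[6,1],[6,6],[13,2],[18,4],[23,4],[27,0],[27,1],[27,6]]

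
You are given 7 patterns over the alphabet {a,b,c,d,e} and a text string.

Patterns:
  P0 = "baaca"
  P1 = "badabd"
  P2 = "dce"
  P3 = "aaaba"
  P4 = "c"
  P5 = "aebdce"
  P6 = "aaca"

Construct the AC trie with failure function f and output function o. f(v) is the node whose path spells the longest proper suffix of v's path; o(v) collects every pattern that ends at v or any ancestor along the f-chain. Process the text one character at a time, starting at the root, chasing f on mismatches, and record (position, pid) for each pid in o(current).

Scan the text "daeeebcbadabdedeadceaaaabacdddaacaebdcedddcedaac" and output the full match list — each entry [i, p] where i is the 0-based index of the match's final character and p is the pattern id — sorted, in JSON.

Construct AC machine:
Trie (insert patterns):
  n0 'ε': a→13 b→1 c→18 d→10
  n1 'b': a→2
  n2 'ba': a→3 d→6
  n3 'baa': c→4
  n4 'baac': a→5
  n5 'baaca': ·  ←P0
  n6 'bad': a→7
  n7 'bada': b→8
  n8 'badab': d→9
  n9 'badabd': ·  ←P1
  n10 'd': c→11
  n11 'dc': e→12
  n12 'dce': ·  ←P2
  n13 'a': a→14 e→19
  n14 'aa': a→15 c→24
  n15 'aaa': b→16
  n16 'aaab': a→17
  n17 'aaaba': ·  ←P3
  n18 'c': ·  ←P4
  n19 'ae': b→20
  n20 'aeb': d→21
  n21 'aebd': c→22
  n22 'aebdc': e→23
  n23 'aebdce': ·  ←P5
  n24 'aac': a→25
  n25 'aaca': ·  ←P6

BFS fail/out derivation:
  n1('b'): parent n0 fail=0; on 'b' 0 → fail=0;  out ∅∪∅=∅
  n10('d'): parent n0 fail=0; on 'd' 0 → fail=0;  out ∅∪∅=∅
  n13('a'): parent n0 fail=0; on 'a' 0 → fail=0;  out ∅∪∅=∅
  n18('c'): parent n0 fail=0; on 'c' 0 → fail=0;  out {4}∪∅={4}
  n2('ba'): parent n1 fail=0; on 'a' 0 → fail=13;  out ∅∪∅=∅
  n11('dc'): parent n10 fail=0; on 'c' 0 → fail=18;  out ∅∪{4}={4}
  n14('aa'): parent n13 fail=0; on 'a' 0 → fail=13;  out ∅∪∅=∅
  n19('ae'): parent n13 fail=0; on 'e' 0 → fail=0;  out ∅∪∅=∅
  n3('baa'): parent n2 fail=13; on 'a' 13 → fail=14;  out ∅∪∅=∅
  n6('bad'): parent n2 fail=13; on 'd' 13→0 → fail=10;  out ∅∪∅=∅
  n12('dce'): parent n11 fail=18; on 'e' 18→0 → fail=0;  out {2}∪∅={2}
  n15('aaa'): parent n14 fail=13; on 'a' 13 → fail=14;  out ∅∪∅=∅
  n20('aeb'): parent n19 fail=0; on 'b' 0 → fail=1;  out ∅∪∅=∅
  n24('aac'): parent n14 fail=13; on 'c' 13→0 → fail=18;  out ∅∪{4}={4}
  n4('baac'): parent n3 fail=14; on 'c' 14 → fail=24;  out ∅∪{4}={4}
  n7('bada'): parent n6 fail=10; on 'a' 10→0 → fail=13;  out ∅∪∅=∅
  n16('aaab'): parent n15 fail=14; on 'b' 14→13→0 → fail=1;  out ∅∪∅=∅
  n21('aebd'): parent n20 fail=1; on 'd' 1→0 → fail=10;  out ∅∪∅=∅
  n25('aaca'): parent n24 fail=18; on 'a' 18→0 → fail=13;  out {6}∪∅={6}
  n5('baaca'): parent n4 fail=24; on 'a' 24 → fail=25;  out {0}∪{6}={0,6}
  n8('badab'): parent n7 fail=13; on 'b' 13→0 → fail=1;  out ∅∪∅=∅
  n17('aaaba'): parent n16 fail=1; on 'a' 1 → fail=2;  out {3}∪∅={3}
  n22('aebdc'): parent n21 fail=10; on 'c' 10 → fail=11;  out ∅∪{4}={4}
  n9('badabd'): parent n8 fail=1; on 'd' 1→0 → fail=10;  out {1}∪∅={1}
  n23('aebdce'): parent n22 fail=11; on 'e' 11 → fail=12;  out {5}∪{2}={2,5}

Text stream:
i=0 'd': node 0→10
i=1 'a': node 10→13 ·f
i=2 'e': node 13→19
i=3 'e': node 19→0 ·f
i=4 'e': node 0→0
i=5 'b': node 0→1
i=6 'c': node 1→18 ·f  → match P4@[6:6]
i=7 'b': node 18→1 ·f
i=8 'a': node 1→2
i=9 'd': node 2→6
i=10 'a': node 6→7
i=11 'b': node 7→8
i=12 'd': node 8→9  → match P1@[7:12]
i=13 'e': node 9→0 ·f
i=14 'd': node 0→10
i=15 'e': node 10→0 ·f
i=16 'a': node 0→13
i=17 'd': node 13→10 ·f
i=18 'c': node 10→11  → match P4@[18:18]
i=19 'e': node 11→12  → match P2@[17:19]
i=20 'a': node 12→13 ·f
i=21 'a': node 13→14
i=22 'a': node 14→15
i=23 'a': node 15→15 ·f
i=24 'b': node 15→16
i=25 'a': node 16→17  → match P3@[21:25]
i=26 'c': node 17→18 ·f  → match P4@[26:26]
i=27 'd': node 18→10 ·f
i=28 'd': node 10→10 ·f
i=29 'd': node 10→10 ·f
i=30 'a': node 10→13 ·f
i=31 'a': node 13→14
i=32 'c': node 14→24  → match P4@[32:32]
i=33 'a': node 24→25  → match P6@[30:33]
i=34 'e': node 25→19 ·f
i=35 'b': node 19→20
i=36 'd': node 20→21
i=37 'c': node 21→22  → match P4@[37:37]
i=38 'e': node 22→23  → match P2@[36:38],P5@[33:38]
i=39 'd': node 23→10 ·f
i=40 'd': node 10→10 ·f
i=41 'd': node 10→10 ·f
i=42 'c': node 10→11  → match P4@[42:42]
i=43 'e': node 11→12  → match P2@[41:43]
i=44 'd': node 12→10 ·f
i=45 'a': node 10→13 ·f
i=46 'a': node 13→14
i=47 'c': node 14→24  → match P4@[47:47]

Matches: [[6,4],[12,1],[18,4],[19,2],[25,3],[26,4],[32,4],[33,6],[37,4],[38,2],[38,5],[42,4],[43,2],[47,4]]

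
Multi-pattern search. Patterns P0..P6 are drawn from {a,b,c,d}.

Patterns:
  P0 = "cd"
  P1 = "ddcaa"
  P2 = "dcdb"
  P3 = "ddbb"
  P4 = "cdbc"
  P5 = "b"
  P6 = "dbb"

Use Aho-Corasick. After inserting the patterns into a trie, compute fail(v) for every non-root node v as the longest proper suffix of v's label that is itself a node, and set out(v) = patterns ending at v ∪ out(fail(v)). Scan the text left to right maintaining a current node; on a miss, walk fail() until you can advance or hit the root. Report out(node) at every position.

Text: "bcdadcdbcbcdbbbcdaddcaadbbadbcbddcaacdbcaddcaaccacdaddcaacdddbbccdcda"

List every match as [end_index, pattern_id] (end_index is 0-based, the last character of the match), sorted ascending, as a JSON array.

Build:
Trie (insert patterns):
  0='ε' goto b→15 c→1 d→3
  1='c' goto d→2
  2='cd' goto b→13  ←P0
  3='d' goto b→16 c→8 d→4
  4='dd' goto b→11 c→5
  5='ddc' goto a→6
  6='ddca' goto a→7
  7='ddcaa' goto ·  ←P1
  8='dc' goto d→9
  9='dcd' goto b→10
  10='dcdb' goto ·  ←P2
  11='ddb' goto b→12
  12='ddbb' goto ·  ←P3
  13='cdb' goto c→14
  14='cdbc' goto ·  ←P4
  15='b' goto ·  ←P5
  16='db' goto b→17
  17='dbb' goto ·  ←P6

Failure links (BFS by depth):
  fail(1) 'c': from fail(0)=0 chase 'c': 0 ⇒ 0;  out=∅∪out(0)=∅
  fail(3) 'd': from fail(0)=0 chase 'd': 0 ⇒ 0;  out=∅∪out(0)=∅
  fail(15) 'b': from fail(0)=0 chase 'b': 0 ⇒ 0;  out={5}∪out(0)={5}
  fail(2) 'cd': from fail(1)=0 chase 'd': 0 ⇒ 3;  out={0}∪out(3)={0}
  fail(4) 'dd': from fail(3)=0 chase 'd': 0 ⇒ 3;  out=∅∪out(3)=∅
  fail(8) 'dc': from fail(3)=0 chase 'c': 0 ⇒ 1;  out=∅∪out(1)=∅
  fail(16) 'db': from fail(3)=0 chase 'b': 0 ⇒ 15;  out=∅∪out(15)={5}
  fail(5) 'ddc': from fail(4)=3 chase 'c': 3 ⇒ 8;  out=∅∪out(8)=∅
  fail(9) 'dcd': from fail(8)=1 chase 'd': 1 ⇒ 2;  out=∅∪out(2)={0}
  fail(11) 'ddb': from fail(4)=3 chase 'b': 3 ⇒ 16;  out=∅∪out(16)={5}
  fail(13) 'cdb': from fail(2)=3 chase 'b': 3 ⇒ 16;  out=∅∪out(16)={5}
  fail(17) 'dbb': from fail(16)=15 chase 'b': 15→0 ⇒ 15;  out={6}∪out(15)={5,6}
  fail(6) 'ddca': from fail(5)=8 chase 'a': 8→1→0 ⇒ 0;  out=∅∪out(0)=∅
  fail(10) 'dcdb': from fail(9)=2 chase 'b': 2 ⇒ 13;  out={2}∪out(13)={2,5}
  fail(12) 'ddbb': from fail(11)=16 chase 'b': 16 ⇒ 17;  out={3}∪out(17)={3,5,6}
  fail(14) 'cdbc': from fail(13)=16 chase 'c': 16→15→0 ⇒ 1;  out={4}∪out(1)={4}
  fail(7) 'ddcaa': from fail(6)=0 chase 'a': 0 ⇒ 0;  out={1}∪out(0)={1}

Scan:
pos 0 'b': at 15  → match P5@[0:0]
pos 1 'c': at 1 ·f
pos 2 'd': at 2  → match P0@[1:2]
pos 3 'a': at 0 ·f
pos 4 'd': at 3
pos 5 'c': at 8
pos 6 'd': at 9  → match P0@[5:6]
pos 7 'b': at 10  → match P2@[4:7],P5@[7:7]
pos 8 'c': at 14 ·f  → match P4@[5:8]
pos 9 'b': at 15 ·f  → match P5@[9:9]
pos 10 'c': at 1 ·f
pos 11 'd': at 2  → match P0@[10:11]
pos 12 'b': at 13  → match P5@[12:12]
pos 13 'b': at 17 ·f  → match P5@[13:13],P6@[11:13]
pos 14 'b': at 15 ·f  → match P5@[14:14]
pos 15 'c': at 1 ·f
pos 16 'd': at 2  → match P0@[15:16]
pos 17 'a': at 0 ·f
pos 18 'd': at 3
pos 19 'd': at 4
pos 20 'c': at 5
pos 21 'a': at 6
pos 22 'a': at 7  → match P1@[18:22]
pos 23 'd': at 3 ·f
pos 24 'b': at 16  → match P5@[24:24]
pos 25 'b': at 17  → match P5@[25:25],P6@[23:25]
pos 26 'a': at 0 ·f
pos 27 'd': at 3
pos 28 'b': at 16  → match P5@[28:28]
pos 29 'c': at 1 ·f
pos 30 'b': at 15 ·f  → match P5@[30:30]
pos 31 'd': at 3 ·f
pos 32 'd': at 4
pos 33 'c': at 5
pos 34 'a': at 6
pos 35 'a': at 7  → match P1@[31:35]
pos 36 'c': at 1 ·f
pos 37 'd': at 2  → match P0@[36:37]
pos 38 'b': at 13  → match P5@[38:38]
pos 39 'c': at 14  → match P4@[36:39]
pos 40 'a': at 0 ·f
pos 41 'd': at 3
pos 42 'd': at 4
pos 43 'c': at 5
pos 44 'a': at 6
pos 45 'a': at 7  → match P1@[41:45]
pos 46 'c': at 1 ·f
pos 47 'c': at 1 ·f
pos 48 'a': at 0 ·f
pos 49 'c': at 1
pos 50 'd': at 2  → match P0@[49:50]
pos 51 'a': at 0 ·f
pos 52 'd': at 3
pos 53 'd': at 4
pos 54 'c': at 5
pos 55 'a': at 6
pos 56 'a': at 7  → match P1@[52:56]
pos 57 'c': at 1 ·f
pos 58 'd': at 2  → match P0@[57:58]
pos 59 'd': at 4 ·f
pos 60 'd': at 4 ·f
pos 61 'b': at 11  → match P5@[61:61]
pos 62 'b': at 12  → match P3@[59:62],P5@[62:62],P6@[60:62]
pos 63 'c': at 1 ·f
pos 64 'c': at 1 ·f
pos 65 'd': at 2  → match P0@[64:65]
pos 66 'c': at 8 ·f
pos 67 'd': at 9  → match P0@[66:67]
pos 68 'a': at 0 ·f

Result: [[0,5],[2,0],[6,0],[7,2],[7,5],[8,4],[9,5],[11,0],[12,5],[13,5],[13,6],[14,5],[16,0],[22,1],[24,5],[25,5],[25,6],[28,5],[30,5],[35,1],[37,0],[38,5],[39,4],[45,1],[50,0],[56,1],[58,0],[61,5],[62,3],[62,5],[62,6],[65,0],[67,0]]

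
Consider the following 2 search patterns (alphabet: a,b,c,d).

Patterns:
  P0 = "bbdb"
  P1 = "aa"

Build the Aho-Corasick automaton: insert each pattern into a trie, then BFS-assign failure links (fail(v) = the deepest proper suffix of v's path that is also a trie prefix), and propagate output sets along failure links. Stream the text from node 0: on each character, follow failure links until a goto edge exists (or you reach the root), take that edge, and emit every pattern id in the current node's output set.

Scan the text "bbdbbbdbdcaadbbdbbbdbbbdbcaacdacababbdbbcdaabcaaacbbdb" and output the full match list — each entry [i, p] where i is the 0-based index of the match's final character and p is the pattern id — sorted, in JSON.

Construct AC machine:
Trie nodes:
  n0 'ε': a→5 b→1
  n1 'b': b→2
  n2 'bb': d→3
  n3 'bbd': b→4
  n4 'bbdb': ·  [P0 ends]
  n5 'a': a→6
  n6 'aa': ·  [P1 ends]

Failure links (BFS by depth):
  n1('b'): parent n0 fail=0; on 'b' 0 → fail=0;  out ∅∪∅=∅
  n5('a'): parent n0 fail=0; on 'a' 0 → fail=0;  out ∅∪∅=∅
  n2('bb'): parent n1 fail=0; on 'b' 0 → fail=1;  out ∅∪∅=∅
  n6('aa'): parent n5 fail=0; on 'a' 0 → fail=5;  out {1}∪∅={1}
  n3('bbd'): parent n2 fail=1; on 'd' 1→0 → fail=0;  out ∅∪∅=∅
  n4('bbdb'): parent n3 fail=0; on 'b' 0 → fail=1;  out {0}∪∅={0}

Text stream:
[0] read 'b'  n0⇒n1
[1] read 'b'  n1⇒n2
[2] read 'd'  n2⇒n3
[3] read 'b'  n3⇒n4  ** P0@[0:3]
[4] read 'b'  n4⇒n2 (via fail)
[5] read 'b'  n2⇒n2 (via fail)
[6] read 'd'  n2⇒n3
[7] read 'b'  n3⇒n4  ** P0@[4:7]
[8] read 'd'  n4⇒n0 (via fail)
[9] read 'c'  n0⇒n0
[10] read 'a'  n0⇒n5
[11] read 'a'  n5⇒n6  ** P1@[10:11]
[12] read 'd'  n6⇒n0 (via fail)
[13] read 'b'  n0⇒n1
[14] read 'b'  n1⇒n2
[15] read 'd'  n2⇒n3
[16] read 'b'  n3⇒n4  ** P0@[13:16]
[17] read 'b'  n4⇒n2 (via fail)
[18] read 'b'  n2⇒n2 (via fail)
[19] read 'd'  n2⇒n3
[20] read 'b'  n3⇒n4  ** P0@[17:20]
[21] read 'b'  n4⇒n2 (via fail)
[22] read 'b'  n2⇒n2 (via fail)
[23] read 'd'  n2⇒n3
[24] read 'b'  n3⇒n4  ** P0@[21:24]
[25] read 'c'  n4⇒n0 (via fail)
[26] read 'a'  n0⇒n5
[27] read 'a'  n5⇒n6  ** P1@[26:27]
[28] read 'c'  n6⇒n0 (via fail)
[29] read 'd'  n0⇒n0
[30] read 'a'  n0⇒n5
[31] read 'c'  n5⇒n0 (via fail)
[32] read 'a'  n0⇒n5
[33] read 'b'  n5⇒n1 (via fail)
[34] read 'a'  n1⇒n5 (via fail)
[35] read 'b'  n5⇒n1 (via fail)
[36] read 'b'  n1⇒n2
[37] read 'd'  n2⇒n3
[38] read 'b'  n3⇒n4  ** P0@[35:38]
[39] read 'b'  n4⇒n2 (via fail)
[40] read 'c'  n2⇒n0 (via fail)
[41] read 'd'  n0⇒n0
[42] read 'a'  n0⇒n5
[43] read 'a'  n5⇒n6  ** P1@[42:43]
[44] read 'b'  n6⇒n1 (via fail)
[45] read 'c'  n1⇒n0 (via fail)
[46] read 'a'  n0⇒n5
[47] read 'a'  n5⇒n6  ** P1@[46:47]
[48] read 'a'  n6⇒n6 (via fail)  ** P1@[47:48]
[49] read 'c'  n6⇒n0 (via fail)
[50] read 'b'  n0⇒n1
[51] read 'b'  n1⇒n2
[52] read 'd'  n2⇒n3
[53] read 'b'  n3⇒n4  ** P0@[50:53]

All matches (sorted): [[3,0],[7,0],[11,1],[16,0],[20,0],[24,0],[27,1],[38,0],[43,1],[47,1],[48,1],[53,0]]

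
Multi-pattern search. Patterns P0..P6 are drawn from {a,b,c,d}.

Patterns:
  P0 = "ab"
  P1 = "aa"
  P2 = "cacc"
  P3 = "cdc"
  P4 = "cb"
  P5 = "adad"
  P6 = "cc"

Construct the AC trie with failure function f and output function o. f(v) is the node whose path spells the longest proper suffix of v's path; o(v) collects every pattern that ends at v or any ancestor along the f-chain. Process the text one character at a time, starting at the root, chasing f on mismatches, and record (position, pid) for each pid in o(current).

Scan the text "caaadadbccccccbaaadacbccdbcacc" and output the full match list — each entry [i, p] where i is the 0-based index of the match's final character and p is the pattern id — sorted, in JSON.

Build:
Trie nodes:
  n0 'ε': a→1 c→4
  n1 'a': a→3 b→2 d→11
  n2 'ab': ·  ←P0
  n3 'aa': ·  ←P1
  n4 'c': a→5 b→10 c→14 d→8
  n5 'ca': c→6
  n6 'cac': c→7
  n7 'cacc': ·  ←P2
  n8 'cd': c→9
  n9 'cdc': ·  ←P3
  n10 'cb': ·  ←P4
  n11 'ad': a→12
  n12 'ada': d→13
  n13 'adad': ·  ←P5
  n14 'cc': ·  ←P6

BFS fail/out derivation:
  fail(1) 'a': from fail(0)=0 chase 'a': 0 ⇒ 0;  out=∅∪out(0)=∅
  fail(4) 'c': from fail(0)=0 chase 'c': 0 ⇒ 0;  out=∅∪out(0)=∅
  fail(2) 'ab': from fail(1)=0 chase 'b': 0 ⇒ 0;  out={0}∪out(0)={0}
  fail(3) 'aa': from fail(1)=0 chase 'a': 0 ⇒ 1;  out={1}∪out(1)={1}
  fail(5) 'ca': from fail(4)=0 chase 'a': 0 ⇒ 1;  out=∅∪out(1)=∅
  fail(8) 'cd': from fail(4)=0 chase 'd': 0 ⇒ 0;  out=∅∪out(0)=∅
  fail(10) 'cb': from fail(4)=0 chase 'b': 0 ⇒ 0;  out={4}∪out(0)={4}
  fail(11) 'ad': from fail(1)=0 chase 'd': 0 ⇒ 0;  out=∅∪out(0)=∅
  fail(14) 'cc': from fail(4)=0 chase 'c': 0 ⇒ 4;  out={6}∪out(4)={6}
  fail(6) 'cac': from fail(5)=1 chase 'c': 1→0 ⇒ 4;  out=∅∪out(4)=∅
  fail(9) 'cdc': from fail(8)=0 chase 'c': 0 ⇒ 4;  out={3}∪out(4)={3}
  fail(12) 'ada': from fail(11)=0 chase 'a': 0 ⇒ 1;  out=∅∪out(1)=∅
  fail(7) 'cacc': from fail(6)=4 chase 'c': 4 ⇒ 14;  out={2}∪out(14)={2,6}
  fail(13) 'adad': from fail(12)=1 chase 'd': 1 ⇒ 11;  out={5}∪out(11)={5}

Text stream:
[0] read 'c'  n0⇒n4
[1] read 'a'  n4⇒n5
[2] read 'a'  n5⇒n3 ·f  emit P1@[1:2]
[3] read 'a'  n3⇒n3 ·f  emit P1@[2:3]
[4] read 'd'  n3⇒n11 ·f
[5] read 'a'  n11⇒n12
[6] read 'd'  n12⇒n13  emit P5@[3:6]
[7] read 'b'  n13⇒n0 ·f
[8] read 'c'  n0⇒n4
[9] read 'c'  n4⇒n14  emit P6@[8:9]
[10] read 'c'  n14⇒n14 ·f  emit P6@[9:10]
[11] read 'c'  n14⇒n14 ·f  emit P6@[10:11]
[12] read 'c'  n14⇒n14 ·f  emit P6@[11:12]
[13] read 'c'  n14⇒n14 ·f  emit P6@[12:13]
[14] read 'b'  n14⇒n10 ·f  emit P4@[13:14]
[15] read 'a'  n10⇒n1 ·f
[16] read 'a'  n1⇒n3  emit P1@[15:16]
[17] read 'a'  n3⇒n3 ·f  emit P1@[16:17]
[18] read 'd'  n3⇒n11 ·f
[19] read 'a'  n11⇒n12
[20] read 'c'  n12⇒n4 ·f
[21] read 'b'  n4⇒n10  emit P4@[20:21]
[22] read 'c'  n10⇒n4 ·f
[23] read 'c'  n4⇒n14  emit P6@[22:23]
[24] read 'd'  n14⇒n8 ·f
[25] read 'b'  n8⇒n0 ·f
[26] read 'c'  n0⇒n4
[27] read 'a'  n4⇒n5
[28] read 'c'  n5⇒n6
[29] read 'c'  n6⇒n7  emit P2@[26:29],P6@[28:29]

All matches (sorted): [[2,1],[3,1],[6,5],[9,6],[10,6],[11,6],[12,6],[13,6],[14,4],[16,1],[17,1],[21,4],[23,6],[29,2],[29,6]]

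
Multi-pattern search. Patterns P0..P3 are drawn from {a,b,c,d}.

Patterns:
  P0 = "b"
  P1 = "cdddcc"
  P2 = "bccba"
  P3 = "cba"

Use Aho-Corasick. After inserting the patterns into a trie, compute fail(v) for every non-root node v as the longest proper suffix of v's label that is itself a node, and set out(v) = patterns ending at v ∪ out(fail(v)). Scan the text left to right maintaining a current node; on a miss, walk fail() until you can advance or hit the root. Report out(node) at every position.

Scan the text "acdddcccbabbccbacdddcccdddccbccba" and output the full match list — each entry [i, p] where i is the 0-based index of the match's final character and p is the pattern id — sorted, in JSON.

Construct AC machine:
Trie (insert patterns):
  0='ε' goto b→1 c→2
  1='b' goto c→8  ←P0
  2='c' goto b→12 d→3
  3='cd' goto d→4
  4='cdd' goto d→5
  5='cddd' goto c→6
  6='cdddc' goto c→7
  7='cdddcc' goto ·  ←P1
  8='bc' goto c→9
  9='bcc' goto b→10
  10='bccb' goto a→11
  11='bccba' goto ·  ←P2
  12='cb' goto a→13
  13='cba' goto ·  ←P3

BFS fail/out derivation:
  fail(1) 'b': from fail(0)=0 chase 'b': 0 ⇒ 0;  out={0}∪out(0)={0}
  fail(2) 'c': from fail(0)=0 chase 'c': 0 ⇒ 0;  out=∅∪out(0)=∅
  fail(3) 'cd': from fail(2)=0 chase 'd': 0 ⇒ 0;  out=∅∪out(0)=∅
  fail(8) 'bc': from fail(1)=0 chase 'c': 0 ⇒ 2;  out=∅∪out(2)=∅
  fail(12) 'cb': from fail(2)=0 chase 'b': 0 ⇒ 1;  out=∅∪out(1)={0}
  fail(4) 'cdd': from fail(3)=0 chase 'd': 0 ⇒ 0;  out=∅∪out(0)=∅
  fail(9) 'bcc': from fail(8)=2 chase 'c': 2→0 ⇒ 2;  out=∅∪out(2)=∅
  fail(13) 'cba': from fail(12)=1 chase 'a': 1→0 ⇒ 0;  out={3}∪out(0)={3}
  fail(5) 'cddd': from fail(4)=0 chase 'd': 0 ⇒ 0;  out=∅∪out(0)=∅
  fail(10) 'bccb': from fail(9)=2 chase 'b': 2 ⇒ 12;  out=∅∪out(12)={0}
  fail(6) 'cdddc': from fail(5)=0 chase 'c': 0 ⇒ 2;  out=∅∪out(2)=∅
  fail(11) 'bccba': from fail(10)=12 chase 'a': 12 ⇒ 13;  out={2}∪out(13)={2,3}
  fail(7) 'cdddcc': from fail(6)=2 chase 'c': 2→0 ⇒ 2;  out={1}∪out(2)={1}

Run:
i=0 'a': node 0→0
i=1 'c': node 0→2
i=2 'd': node 2→3
i=3 'd': node 3→4
i=4 'd': node 4→5
i=5 'c': node 5→6
i=6 'c': node 6→7  ** P1@[1:6]
i=7 'c': node 7→2 (fail-walked)
i=8 'b': node 2→12  ** P0@[8:8]
i=9 'a': node 12→13  ** P3@[7:9]
i=10 'b': node 13→1 (fail-walked)  ** P0@[10:10]
i=11 'b': node 1→1 (fail-walked)  ** P0@[11:11]
i=12 'c': node 1→8
i=13 'c': node 8→9
i=14 'b': node 9→10  ** P0@[14:14]
i=15 'a': node 10→11  ** P2@[11:15],P3@[13:15]
i=16 'c': node 11→2 (fail-walked)
i=17 'd': node 2→3
i=18 'd': node 3→4
i=19 'd': node 4→5
i=20 'c': node 5→6
i=21 'c': node 6→7  ** P1@[16:21]
i=22 'c': node 7→2 (fail-walked)
i=23 'd': node 2→3
i=24 'd': node 3→4
i=25 'd': node 4→5
i=26 'c': node 5→6
i=27 'c': node 6→7  ** P1@[22:27]
i=28 'b': node 7→12 (fail-walked)  ** P0@[28:28]
i=29 'c': node 12→8 (fail-walked)
i=30 'c': node 8→9
i=31 'b': node 9→10  ** P0@[31:31]
i=32 'a': node 10→11  ** P2@[28:32],P3@[30:32]

All matches (sorted): [[6,1],[8,0],[9,3],[10,0],[11,0],[14,0],[15,2],[15,3],[21,1],[27,1],[28,0],[31,0],[32,2],[32,3]]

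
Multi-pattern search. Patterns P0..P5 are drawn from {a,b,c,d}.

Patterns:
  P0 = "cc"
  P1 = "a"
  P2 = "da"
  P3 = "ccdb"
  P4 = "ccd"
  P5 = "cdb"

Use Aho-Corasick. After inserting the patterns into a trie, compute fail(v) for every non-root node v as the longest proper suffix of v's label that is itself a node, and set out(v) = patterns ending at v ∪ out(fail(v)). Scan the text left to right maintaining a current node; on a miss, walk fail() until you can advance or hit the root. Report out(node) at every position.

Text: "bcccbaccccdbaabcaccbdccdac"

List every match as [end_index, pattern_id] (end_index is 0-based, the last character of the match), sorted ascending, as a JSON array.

Build automaton:
Trie (insert patterns):
  0='ε' goto a→3 c→1 d→4
  1='c' goto c→2 d→8
  2='cc' goto d→6  ←P0
  3='a' goto ·  ←P1
  4='d' goto a→5
  5='da' goto ·  ←P2
  6='ccd' goto b→7  ←P4
  7='ccdb' goto ·  ←P3
  8='cd' goto b→9
  9='cdb' goto ·  ←P5

BFS fail/out derivation:
  n1('c'): parent n0 fail=0; on 'c' 0 → fail=0;  out ∅∪∅=∅
  n3('a'): parent n0 fail=0; on 'a' 0 → fail=0;  out {1}∪∅={1}
  n4('d'): parent n0 fail=0; on 'd' 0 → fail=0;  out ∅∪∅=∅
  n2('cc'): parent n1 fail=0; on 'c' 0 → fail=1;  out {0}∪∅={0}
  n5('da'): parent n4 fail=0; on 'a' 0 → fail=3;  out {2}∪{1}={1,2}
  n8('cd'): parent n1 fail=0; on 'd' 0 → fail=4;  out ∅∪∅=∅
  n6('ccd'): parent n2 fail=1; on 'd' 1 → fail=8;  out {4}∪∅={4}
  n9('cdb'): parent n8 fail=4; on 'b' 4→0 → fail=0;  out {5}∪∅={5}
  n7('ccdb'): parent n6 fail=8; on 'b' 8 → fail=9;  out {3}∪{5}={3,5}

Text stream:
pos 0 'b': at 0
pos 1 'c': at 1
pos 2 'c': at 2  → match P0@[1:2]
pos 3 'c': at 2 (fail-walked)  → match P0@[2:3]
pos 4 'b': at 0 (fail-walked)
pos 5 'a': at 3  → match P1@[5:5]
pos 6 'c': at 1 (fail-walked)
pos 7 'c': at 2  → match P0@[6:7]
pos 8 'c': at 2 (fail-walked)  → match P0@[7:8]
pos 9 'c': at 2 (fail-walked)  → match P0@[8:9]
pos 10 'd': at 6  → match P4@[8:10]
pos 11 'b': at 7  → match P3@[8:11],P5@[9:11]
pos 12 'a': at 3 (fail-walked)  → match P1@[12:12]
pos 13 'a': at 3 (fail-walked)  → match P1@[13:13]
pos 14 'b': at 0 (fail-walked)
pos 15 'c': at 1
pos 16 'a': at 3 (fail-walked)  → match P1@[16:16]
pos 17 'c': at 1 (fail-walked)
pos 18 'c': at 2  → match P0@[17:18]
pos 19 'b': at 0 (fail-walked)
pos 20 'd': at 4
pos 21 'c': at 1 (fail-walked)
pos 22 'c': at 2  → match P0@[21:22]
pos 23 'd': at 6  → match P4@[21:23]
pos 24 'a': at 5 (fail-walked)  → match P1@[24:24],P2@[23:24]
pos 25 'c': at 1 (fail-walked)

Matches: [[2,0],[3,0],[5,1],[7,0],[8,0],[9,0],[10,4],[11,3],[11,5],[12,1],[13,1],[16,1],[18,0],[22,0],[23,4],[24,1],[24,2]]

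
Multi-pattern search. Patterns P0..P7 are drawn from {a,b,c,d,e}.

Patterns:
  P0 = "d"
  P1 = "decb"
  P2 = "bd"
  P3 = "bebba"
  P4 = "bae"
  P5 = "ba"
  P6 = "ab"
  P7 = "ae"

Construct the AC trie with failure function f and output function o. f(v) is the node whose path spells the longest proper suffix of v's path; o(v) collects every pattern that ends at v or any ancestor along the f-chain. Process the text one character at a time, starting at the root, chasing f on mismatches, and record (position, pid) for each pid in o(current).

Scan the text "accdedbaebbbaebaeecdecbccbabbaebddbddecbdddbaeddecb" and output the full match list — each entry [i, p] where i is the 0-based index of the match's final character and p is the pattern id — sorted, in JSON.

Build:
Trie nodes:
  0='ε' goto a→13 b→5 d→1
  1='d' goto e→2  ←P0
  2='de' goto c→3
  3='dec' goto b→4
  4='decb' goto ·  ←P1
  5='b' goto a→11 d→6 e→7
  6='bd' goto ·  ←P2
  7='be' goto b→8
  8='beb' goto b→9
  9='bebb' goto a→10
  10='bebba' goto ·  ←P3
  11='ba' goto e→12  ←P5
  12='bae' goto ·  ←P4
  13='a' goto b→14 e→15
  14='ab' goto ·  ←P6
  15='ae' goto ·  ←P7

BFS fail/out derivation:
  fail(1) 'd': from fail(0)=0 chase 'd': 0 ⇒ 0;  out={0}∪out(0)={0}
  fail(5) 'b': from fail(0)=0 chase 'b': 0 ⇒ 0;  out=∅∪out(0)=∅
  fail(13) 'a': from fail(0)=0 chase 'a': 0 ⇒ 0;  out=∅∪out(0)=∅
  fail(2) 'de': from fail(1)=0 chase 'e': 0 ⇒ 0;  out=∅∪out(0)=∅
  fail(6) 'bd': from fail(5)=0 chase 'd': 0 ⇒ 1;  out={2}∪out(1)={0,2}
  fail(7) 'be': from fail(5)=0 chase 'e': 0 ⇒ 0;  out=∅∪out(0)=∅
  fail(11) 'ba': from fail(5)=0 chase 'a': 0 ⇒ 13;  out={5}∪out(13)={5}
  fail(14) 'ab': from fail(13)=0 chase 'b': 0 ⇒ 5;  out={6}∪out(5)={6}
  fail(15) 'ae': from fail(13)=0 chase 'e': 0 ⇒ 0;  out={7}∪out(0)={7}
  fail(3) 'dec': from fail(2)=0 chase 'c': 0 ⇒ 0;  out=∅∪out(0)=∅
  fail(8) 'beb': from fail(7)=0 chase 'b': 0 ⇒ 5;  out=∅∪out(5)=∅
  fail(12) 'bae': from fail(11)=13 chase 'e': 13 ⇒ 15;  out={4}∪out(15)={4,7}
  fail(4) 'decb': from fail(3)=0 chase 'b': 0 ⇒ 5;  out={1}∪out(5)={1}
  fail(9) 'bebb': from fail(8)=5 chase 'b': 5→0 ⇒ 5;  out=∅∪out(5)=∅
  fail(10) 'bebba': from fail(9)=5 chase 'a': 5 ⇒ 11;  out={3}∪out(11)={3,5}

Run:
i=0 'a': node 0→13
i=1 'c': node 13→0 ·f
i=2 'c': node 0→0
i=3 'd': node 0→1  → match P0@[3:3]
i=4 'e': node 1→2
i=5 'd': node 2→1 ·f  → match P0@[5:5]
i=6 'b': node 1→5 ·f
i=7 'a': node 5→11  → match P5@[6:7]
i=8 'e': node 11→12  → match P4@[6:8],P7@[7:8]
i=9 'b': node 12→5 ·f
i=10 'b': node 5→5 ·f
i=11 'b': node 5→5 ·f
i=12 'a': node 5→11  → match P5@[11:12]
i=13 'e': node 11→12  → match P4@[11:13],P7@[12:13]
i=14 'b': node 12→5 ·f
i=15 'a': node 5→11  → match P5@[14:15]
i=16 'e': node 11→12  → match P4@[14:16],P7@[15:16]
i=17 'e': node 12→0 ·f
i=18 'c': node 0→0
i=19 'd': node 0→1  → match P0@[19:19]
i=20 'e': node 1→2
i=21 'c': node 2→3
i=22 'b': node 3→4  → match P1@[19:22]
i=23 'c': node 4→0 ·f
i=24 'c': node 0→0
i=25 'b': node 0→5
i=26 'a': node 5→11  → match P5@[25:26]
i=27 'b': node 11→14 ·f  → match P6@[26:27]
i=28 'b': node 14→5 ·f
i=29 'a': node 5→11  → match P5@[28:29]
i=30 'e': node 11→12  → match P4@[28:30],P7@[29:30]
i=31 'b': node 12→5 ·f
i=32 'd': node 5→6  → match P0@[32:32],P2@[31:32]
i=33 'd': node 6→1 ·f  → match P0@[33:33]
i=34 'b': node 1→5 ·f
i=35 'd': node 5→6  → match P0@[35:35],P2@[34:35]
i=36 'd': node 6→1 ·f  → match P0@[36:36]
i=37 'e': node 1→2
i=38 'c': node 2→3
i=39 'b': node 3→4  → match P1@[36:39]
i=40 'd': node 4→6 ·f  → match P0@[40:40],P2@[39:40]
i=41 'd': node 6→1 ·f  → match P0@[41:41]
i=42 'd': node 1→1 ·f  → match P0@[42:42]
i=43 'b': node 1→5 ·f
i=44 'a': node 5→11  → match P5@[43:44]
i=45 'e': node 11→12  → match P4@[43:45],P7@[44:45]
i=46 'd': node 12→1 ·f  → match P0@[46:46]
i=47 'd': node 1→1 ·f  → match P0@[47:47]
i=48 'e': node 1→2
i=49 'c': node 2→3
i=50 'b': node 3→4  → match P1@[47:50]

All matches (sorted): [[3,0],[5,0],[7,5],[8,4],[8,7],[12,5],[13,4],[13,7],[15,5],[16,4],[16,7],[19,0],[22,1],[26,5],[27,6],[29,5],[30,4],[30,7],[32,0],[32,2],[33,0],[35,0],[35,2],[36,0],[39,1],[40,0],[40,2],[41,0],[42,0],[44,5],[45,4],[45,7],[46,0],[47,0],[50,1]]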